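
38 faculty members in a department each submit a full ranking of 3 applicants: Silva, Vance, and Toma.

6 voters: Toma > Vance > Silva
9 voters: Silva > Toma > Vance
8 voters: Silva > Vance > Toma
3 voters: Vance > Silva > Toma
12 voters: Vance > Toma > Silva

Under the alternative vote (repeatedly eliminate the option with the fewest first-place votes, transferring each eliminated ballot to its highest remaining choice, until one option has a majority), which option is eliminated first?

Toma

Round 1: Silva 17, Vance 15, Toma 6. Toma has the fewest and is eliminated.
Round 2: Vance 21, Silva 17. Vance has a majority.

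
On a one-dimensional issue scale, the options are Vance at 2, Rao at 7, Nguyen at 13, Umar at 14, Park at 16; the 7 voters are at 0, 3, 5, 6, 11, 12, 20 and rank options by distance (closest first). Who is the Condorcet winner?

Rao

With single-peaked preferences on a line, the Condorcet winner is the candidate closest to the median voter.
The median voter (position 6) is closest to Rao at 7.
Check: Rao vs Park — voters closer to Rao: 5 of 7.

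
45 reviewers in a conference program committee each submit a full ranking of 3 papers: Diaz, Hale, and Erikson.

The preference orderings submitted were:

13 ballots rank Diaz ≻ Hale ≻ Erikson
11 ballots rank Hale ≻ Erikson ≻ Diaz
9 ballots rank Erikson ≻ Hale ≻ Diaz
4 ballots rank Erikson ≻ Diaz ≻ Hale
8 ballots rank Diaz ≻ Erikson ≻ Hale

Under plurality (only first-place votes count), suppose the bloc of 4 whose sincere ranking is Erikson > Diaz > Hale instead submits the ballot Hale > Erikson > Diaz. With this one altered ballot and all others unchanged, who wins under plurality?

Diaz

First-place totals with the altered ballot: Diaz 21, Hale 15, Erikson 9.
The winner is unchanged: still Diaz.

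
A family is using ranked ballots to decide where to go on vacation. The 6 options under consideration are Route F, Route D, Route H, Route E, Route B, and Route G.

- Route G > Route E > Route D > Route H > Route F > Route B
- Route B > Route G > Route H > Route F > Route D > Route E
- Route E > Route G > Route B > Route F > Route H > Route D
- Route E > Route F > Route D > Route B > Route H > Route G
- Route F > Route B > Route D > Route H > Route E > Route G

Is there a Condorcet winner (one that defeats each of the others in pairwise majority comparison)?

Yes

Head-to-head results (5 voters total):
Route F vs Route D: Route F wins 4–1.
Route F vs Route H: Route F wins 3–2.
Route F vs Route E: Route E wins 3–2.
Route F vs Route B: Route F wins 3–2.
Route F vs Route G: Route G wins 3–2.
Route D vs Route H: Route D wins 3–2.
Route D vs Route E: Route E wins 3–2.
Route D vs Route B: Route B wins 3–2.
Route D vs Route G: Route G wins 3–2.
Route H vs Route E: Route E wins 3–2.
Route H vs Route B: Route B wins 4–1.
Route H vs Route G: Route G wins 3–2.
Route E vs Route B: Route E wins 3–2.
Route E vs Route G: Route E wins 3–2.
Route B vs Route G: Route B wins 3–2.
Route E beats each rival — Route F (3–2), Route D (3–2), Route H (3–2), Route B (3–2), Route G (3–2) — so Route E is the Condorcet winner.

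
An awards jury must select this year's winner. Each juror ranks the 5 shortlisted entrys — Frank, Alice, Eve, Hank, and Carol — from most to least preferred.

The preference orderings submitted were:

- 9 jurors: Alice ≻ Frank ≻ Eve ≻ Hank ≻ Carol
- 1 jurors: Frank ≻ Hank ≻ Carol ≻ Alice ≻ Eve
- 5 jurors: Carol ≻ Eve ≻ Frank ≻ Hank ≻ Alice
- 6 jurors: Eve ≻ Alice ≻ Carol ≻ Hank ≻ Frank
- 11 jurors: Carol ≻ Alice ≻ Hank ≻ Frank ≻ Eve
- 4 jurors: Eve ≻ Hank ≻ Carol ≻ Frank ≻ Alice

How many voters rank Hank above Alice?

Ballots ranking Hank above Alice: 1+5+4 = 10.
Ballots ranking Alice above Hank: 9+6+11 = 26.
So 10 of 36 voters prefer Hank to Alice.

10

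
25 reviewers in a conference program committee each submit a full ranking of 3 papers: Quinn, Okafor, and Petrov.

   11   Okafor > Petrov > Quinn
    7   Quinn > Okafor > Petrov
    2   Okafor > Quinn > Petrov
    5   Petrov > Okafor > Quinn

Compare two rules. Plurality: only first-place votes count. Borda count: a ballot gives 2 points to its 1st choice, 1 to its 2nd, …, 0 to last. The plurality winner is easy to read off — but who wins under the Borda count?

Okafor

Plurality first-place counts: Quinn 7, Okafor 13, Petrov 5 → Okafor.
Borda totals: Quinn 16, Okafor 38, Petrov 21 → Okafor.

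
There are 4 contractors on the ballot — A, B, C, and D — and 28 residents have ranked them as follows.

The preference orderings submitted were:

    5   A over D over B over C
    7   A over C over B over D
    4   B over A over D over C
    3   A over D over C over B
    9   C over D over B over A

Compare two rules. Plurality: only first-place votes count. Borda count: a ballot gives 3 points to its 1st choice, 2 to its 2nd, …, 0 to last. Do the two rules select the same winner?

Plurality first-place counts: A 15, B 4, C 9, D 0 → A.
Borda totals: A 53, B 33, C 44, D 38 → A.
The two rules agree on A.

Yes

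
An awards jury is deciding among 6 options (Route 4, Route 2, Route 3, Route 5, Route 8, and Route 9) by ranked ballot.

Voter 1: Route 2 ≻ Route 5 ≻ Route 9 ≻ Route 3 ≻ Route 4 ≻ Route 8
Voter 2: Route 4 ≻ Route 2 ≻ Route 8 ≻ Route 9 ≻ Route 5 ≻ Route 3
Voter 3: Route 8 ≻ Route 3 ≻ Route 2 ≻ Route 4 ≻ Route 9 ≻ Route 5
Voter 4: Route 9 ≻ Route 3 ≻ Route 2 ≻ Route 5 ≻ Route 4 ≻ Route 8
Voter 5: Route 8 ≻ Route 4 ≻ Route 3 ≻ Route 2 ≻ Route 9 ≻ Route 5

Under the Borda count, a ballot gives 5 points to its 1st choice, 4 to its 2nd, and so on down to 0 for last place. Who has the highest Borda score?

Borda scores:
  Route 4: 1 + 5 + 2 + 1 + 4 = 13
  Route 2: 5 + 4 + 3 + 3 + 2 = 17
  Route 3: 2 + 0 + 4 + 4 + 3 = 13
  Route 5: 4 + 1 + 0 + 2 + 0 = 7
  Route 8: 0 + 3 + 5 + 0 + 5 = 13
  Route 9: 3 + 2 + 1 + 5 + 1 = 12
Route 2 has the highest total.

Route 2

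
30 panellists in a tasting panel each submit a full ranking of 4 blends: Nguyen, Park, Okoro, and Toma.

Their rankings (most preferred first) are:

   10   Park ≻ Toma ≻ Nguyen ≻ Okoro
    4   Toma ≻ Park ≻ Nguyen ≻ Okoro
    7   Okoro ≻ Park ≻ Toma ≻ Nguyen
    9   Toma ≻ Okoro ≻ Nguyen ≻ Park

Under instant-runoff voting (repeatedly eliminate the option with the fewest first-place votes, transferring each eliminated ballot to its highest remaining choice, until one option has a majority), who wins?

Park

Round 1: Toma 13, Park 10, Okoro 7, Nguyen 0. Nguyen has the fewest and is eliminated.
Round 2: Toma 13, Park 10, Okoro 7. Okoro has the fewest and is eliminated.
Round 3: Park 17, Toma 13. Park has a majority.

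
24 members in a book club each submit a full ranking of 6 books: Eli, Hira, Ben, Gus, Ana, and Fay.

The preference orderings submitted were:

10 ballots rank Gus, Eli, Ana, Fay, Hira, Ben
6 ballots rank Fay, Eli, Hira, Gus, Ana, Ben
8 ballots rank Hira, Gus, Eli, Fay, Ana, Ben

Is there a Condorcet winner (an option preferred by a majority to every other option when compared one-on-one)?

No

Head-to-head results (24 voters total):
Eli vs Hira: Eli wins 16–8.
Eli vs Ben: Eli wins 24–0.
Eli vs Gus: Gus wins 18–6.
Eli vs Ana: Eli wins 24–0.
Eli vs Fay: Eli wins 18–6.
Hira vs Ben: Hira wins 24–0.
Hira vs Gus: Hira wins 14–10.
Hira vs Ana: Hira wins 14–10.
Hira vs Fay: Fay wins 16–8.
Ben vs Gus: Gus wins 24–0.
Ben vs Ana: Ana wins 24–0.
Ben vs Fay: Fay wins 24–0.
Gus vs Ana: Gus wins 24–0.
Gus vs Fay: Gus wins 18–6.
Ana vs Fay: Fay wins 14–10.
No candidate beats all others: Eli beats Hira beats Gus beats Eli, a majority cycle.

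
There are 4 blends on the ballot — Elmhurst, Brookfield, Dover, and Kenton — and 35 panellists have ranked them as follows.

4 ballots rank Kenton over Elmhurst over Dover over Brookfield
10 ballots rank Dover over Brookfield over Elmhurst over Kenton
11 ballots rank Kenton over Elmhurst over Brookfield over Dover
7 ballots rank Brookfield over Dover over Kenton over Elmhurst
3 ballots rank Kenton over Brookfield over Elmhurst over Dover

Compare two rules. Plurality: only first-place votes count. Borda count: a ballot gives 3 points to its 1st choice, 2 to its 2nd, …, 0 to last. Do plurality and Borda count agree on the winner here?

Plurality first-place counts: Elmhurst 0, Brookfield 7, Dover 10, Kenton 18 → Kenton.
Borda totals: Elmhurst 43, Brookfield 58, Dover 48, Kenton 61 → Kenton.
The two rules agree on Kenton.

Yes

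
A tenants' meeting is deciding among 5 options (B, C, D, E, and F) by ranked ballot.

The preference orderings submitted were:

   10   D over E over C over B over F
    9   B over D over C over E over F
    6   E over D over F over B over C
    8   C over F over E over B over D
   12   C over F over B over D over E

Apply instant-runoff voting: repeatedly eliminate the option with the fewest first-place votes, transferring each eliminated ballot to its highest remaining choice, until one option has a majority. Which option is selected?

Round 1: C 20, D 10, B 9, E 6, F 0. F has the fewest and is eliminated.
Round 2: C 20, D 10, B 9, E 6. E has the fewest and is eliminated.
Round 3: C 20, D 16, B 9. B has the fewest and is eliminated.
Round 4: D 25, C 20. D has a majority.

D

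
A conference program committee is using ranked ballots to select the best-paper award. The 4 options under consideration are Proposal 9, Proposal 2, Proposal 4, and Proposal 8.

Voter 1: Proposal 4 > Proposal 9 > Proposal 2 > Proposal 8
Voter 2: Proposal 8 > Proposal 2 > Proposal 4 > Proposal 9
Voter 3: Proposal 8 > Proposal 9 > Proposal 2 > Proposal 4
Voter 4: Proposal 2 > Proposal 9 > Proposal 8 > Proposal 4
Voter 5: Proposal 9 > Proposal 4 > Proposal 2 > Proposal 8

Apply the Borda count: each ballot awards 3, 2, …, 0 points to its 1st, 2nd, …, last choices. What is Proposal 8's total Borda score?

7

Borda scores:
  Proposal 9: 2 + 0 + 2 + 2 + 3 = 9
  Proposal 2: 1 + 2 + 1 + 3 + 1 = 8
  Proposal 4: 3 + 1 + 0 + 0 + 2 = 6
  Proposal 8: 0 + 3 + 3 + 1 + 0 = 7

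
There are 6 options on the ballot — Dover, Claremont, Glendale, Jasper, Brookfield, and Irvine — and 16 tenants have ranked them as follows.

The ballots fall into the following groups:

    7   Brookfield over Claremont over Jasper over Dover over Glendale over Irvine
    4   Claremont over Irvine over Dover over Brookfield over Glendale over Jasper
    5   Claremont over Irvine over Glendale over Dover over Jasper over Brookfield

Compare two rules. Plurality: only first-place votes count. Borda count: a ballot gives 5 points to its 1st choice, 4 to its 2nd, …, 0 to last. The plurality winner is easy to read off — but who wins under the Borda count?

Claremont

Plurality first-place counts: Dover 0, Claremont 9, Glendale 0, Jasper 0, Brookfield 7, Irvine 0 → Claremont.
Borda totals: Dover 36, Claremont 73, Glendale 26, Jasper 26, Brookfield 43, Irvine 36 → Claremont.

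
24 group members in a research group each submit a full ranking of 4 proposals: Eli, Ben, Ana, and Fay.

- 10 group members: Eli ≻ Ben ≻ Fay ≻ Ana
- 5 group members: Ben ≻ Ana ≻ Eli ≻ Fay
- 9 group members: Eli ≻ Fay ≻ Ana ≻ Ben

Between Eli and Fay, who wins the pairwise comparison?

Eli

Ballots ranking Eli above Fay: 10+5+9 = 24.
Ballots ranking Fay above Eli: 0.
Eli wins the head-to-head, 24–0.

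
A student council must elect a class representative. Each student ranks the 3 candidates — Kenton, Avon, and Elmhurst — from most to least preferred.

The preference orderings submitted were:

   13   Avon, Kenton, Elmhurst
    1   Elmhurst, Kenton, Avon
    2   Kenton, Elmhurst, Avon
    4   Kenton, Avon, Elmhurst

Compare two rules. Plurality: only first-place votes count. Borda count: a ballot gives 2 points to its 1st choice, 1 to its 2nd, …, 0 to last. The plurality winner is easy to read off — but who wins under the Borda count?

Avon

Plurality first-place counts: Kenton 6, Avon 13, Elmhurst 1 → Avon.
Borda totals: Kenton 26, Avon 30, Elmhurst 4 → Avon.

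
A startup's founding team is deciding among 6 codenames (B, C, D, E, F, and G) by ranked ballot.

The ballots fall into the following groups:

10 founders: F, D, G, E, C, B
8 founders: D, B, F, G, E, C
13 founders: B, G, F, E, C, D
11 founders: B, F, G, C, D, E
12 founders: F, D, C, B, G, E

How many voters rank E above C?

31

Ballots ranking E above C: 10+8+13 = 31.
Ballots ranking C above E: 11+12 = 23.
So 31 of 54 voters prefer E to C.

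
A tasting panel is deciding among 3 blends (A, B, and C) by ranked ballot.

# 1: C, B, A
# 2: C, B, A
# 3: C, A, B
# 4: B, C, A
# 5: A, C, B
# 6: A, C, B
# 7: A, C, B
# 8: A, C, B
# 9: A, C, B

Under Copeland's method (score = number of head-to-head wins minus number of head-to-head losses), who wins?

Pairwise results:
  A vs B: A wins 6–3.
  A vs C: A wins 5–4.
  B vs C: C wins 8–1.
Copeland scores (wins − losses):
  A: 2 − 0 = 2
  B: 0 − 2 = -2
  C: 1 − 1 = 0
A has the best Copeland score.

A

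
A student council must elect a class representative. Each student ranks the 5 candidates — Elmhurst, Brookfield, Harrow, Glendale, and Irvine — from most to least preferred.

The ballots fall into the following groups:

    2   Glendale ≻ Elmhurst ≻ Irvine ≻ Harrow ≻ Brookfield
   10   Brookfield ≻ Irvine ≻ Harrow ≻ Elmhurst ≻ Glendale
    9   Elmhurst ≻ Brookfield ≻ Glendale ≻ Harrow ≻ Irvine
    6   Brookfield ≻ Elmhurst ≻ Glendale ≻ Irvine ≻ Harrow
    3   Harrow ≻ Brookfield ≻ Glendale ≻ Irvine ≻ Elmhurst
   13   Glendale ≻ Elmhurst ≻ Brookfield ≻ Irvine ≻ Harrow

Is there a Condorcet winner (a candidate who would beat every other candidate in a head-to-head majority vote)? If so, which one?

Head-to-head results (43 voters total):
Elmhurst vs Brookfield: Elmhurst wins 24–19.
Elmhurst vs Harrow: Elmhurst wins 30–13.
Elmhurst vs Glendale: Elmhurst wins 25–18.
Elmhurst vs Irvine: Elmhurst wins 30–13.
Brookfield vs Harrow: Brookfield wins 38–5.
Brookfield vs Glendale: Brookfield wins 28–15.
Brookfield vs Irvine: Brookfield wins 41–2.
Harrow vs Glendale: Glendale wins 30–13.
Harrow vs Irvine: Irvine wins 31–12.
Glendale vs Irvine: Glendale wins 33–10.
Elmhurst beats each rival — Brookfield (24–19), Harrow (30–13), Glendale (25–18), Irvine (30–13) — so Elmhurst is the Condorcet winner.

Elmhurst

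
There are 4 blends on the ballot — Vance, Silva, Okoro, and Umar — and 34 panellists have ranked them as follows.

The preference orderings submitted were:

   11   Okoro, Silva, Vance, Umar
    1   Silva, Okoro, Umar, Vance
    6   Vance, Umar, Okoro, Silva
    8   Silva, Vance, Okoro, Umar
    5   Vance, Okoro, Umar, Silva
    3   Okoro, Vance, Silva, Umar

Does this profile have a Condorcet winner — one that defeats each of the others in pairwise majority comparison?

No

Head-to-head results (34 voters total):
Vance vs Silva: Silva wins 20–14.
Vance vs Okoro: Vance wins 19–15.
Vance vs Umar: Vance wins 33–1.
Silva vs Okoro: Okoro wins 25–9.
Silva vs Umar: Silva wins 23–11.
Okoro vs Umar: Okoro wins 28–6.
No candidate beats all others: Vance beats Okoro beats Silva beats Vance, a majority cycle.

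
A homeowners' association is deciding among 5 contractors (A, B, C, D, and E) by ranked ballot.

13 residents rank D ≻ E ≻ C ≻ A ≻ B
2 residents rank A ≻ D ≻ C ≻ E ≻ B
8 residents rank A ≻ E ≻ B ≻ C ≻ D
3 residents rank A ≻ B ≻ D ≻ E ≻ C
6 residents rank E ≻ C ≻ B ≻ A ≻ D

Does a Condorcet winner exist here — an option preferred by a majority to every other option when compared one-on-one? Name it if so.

None — there is no Condorcet winner

Head-to-head results (32 voters total):
A vs B: A wins 26–6.
A vs C: C wins 19–13.
A vs D: A wins 19–13.
A vs E: E wins 19–13.
B vs C: C wins 21–11.
B vs D: B wins 17–15.
B vs E: E wins 29–3.
C vs D: D wins 18–14.
C vs E: E wins 30–2.
D vs E: D wins 18–14.
No candidate beats all others: A beats D beats C beats A, a majority cycle.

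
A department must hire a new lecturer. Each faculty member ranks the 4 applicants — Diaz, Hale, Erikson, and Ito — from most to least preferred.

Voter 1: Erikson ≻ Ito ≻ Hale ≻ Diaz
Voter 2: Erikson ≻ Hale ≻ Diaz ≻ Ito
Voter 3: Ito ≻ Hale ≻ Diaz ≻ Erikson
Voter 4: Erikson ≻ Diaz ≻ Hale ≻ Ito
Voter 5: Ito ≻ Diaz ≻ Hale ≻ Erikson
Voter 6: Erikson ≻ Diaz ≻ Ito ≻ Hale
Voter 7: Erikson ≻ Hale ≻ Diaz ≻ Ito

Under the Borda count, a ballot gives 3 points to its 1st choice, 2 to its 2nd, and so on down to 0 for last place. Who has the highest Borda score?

Borda scores:
  Diaz: 0 + 1 + 1 + 2 + 2 + 2 + 1 = 9
  Hale: 1 + 2 + 2 + 1 + 1 + 0 + 2 = 9
  Erikson: 3 + 3 + 0 + 3 + 0 + 3 + 3 = 15
  Ito: 2 + 0 + 3 + 0 + 3 + 1 + 0 = 9
Erikson has the highest total.

Erikson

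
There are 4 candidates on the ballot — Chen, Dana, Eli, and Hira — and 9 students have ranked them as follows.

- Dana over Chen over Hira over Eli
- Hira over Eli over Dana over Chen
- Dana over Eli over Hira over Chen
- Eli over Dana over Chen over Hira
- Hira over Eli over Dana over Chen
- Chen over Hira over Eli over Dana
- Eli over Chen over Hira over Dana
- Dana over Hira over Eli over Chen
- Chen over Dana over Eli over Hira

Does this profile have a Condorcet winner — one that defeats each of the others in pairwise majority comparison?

No

Head-to-head results (9 voters total):
Chen vs Dana: Dana wins 6–3.
Chen vs Eli: Eli wins 6–3.
Chen vs Hira: Chen wins 5–4.
Dana vs Eli: Eli wins 5–4.
Dana vs Hira: Dana wins 5–4.
Eli vs Hira: Hira wins 5–4.
No candidate beats all others: Chen beats Hira beats Eli beats Chen, a majority cycle.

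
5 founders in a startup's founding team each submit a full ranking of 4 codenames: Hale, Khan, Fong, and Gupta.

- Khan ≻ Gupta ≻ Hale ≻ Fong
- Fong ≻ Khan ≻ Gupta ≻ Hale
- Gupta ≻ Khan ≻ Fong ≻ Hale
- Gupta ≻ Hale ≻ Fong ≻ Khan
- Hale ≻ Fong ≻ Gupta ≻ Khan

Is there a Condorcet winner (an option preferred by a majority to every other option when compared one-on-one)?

Head-to-head results (5 voters total):
Hale vs Khan: Khan wins 3–2.
Hale vs Fong: Hale wins 3–2.
Hale vs Gupta: Gupta wins 4–1.
Khan vs Fong: Fong wins 3–2.
Khan vs Gupta: Gupta wins 3–2.
Fong vs Gupta: Gupta wins 3–2.
Gupta beats each rival — Hale (4–1), Khan (3–2), Fong (3–2) — so Gupta is the Condorcet winner.

Yes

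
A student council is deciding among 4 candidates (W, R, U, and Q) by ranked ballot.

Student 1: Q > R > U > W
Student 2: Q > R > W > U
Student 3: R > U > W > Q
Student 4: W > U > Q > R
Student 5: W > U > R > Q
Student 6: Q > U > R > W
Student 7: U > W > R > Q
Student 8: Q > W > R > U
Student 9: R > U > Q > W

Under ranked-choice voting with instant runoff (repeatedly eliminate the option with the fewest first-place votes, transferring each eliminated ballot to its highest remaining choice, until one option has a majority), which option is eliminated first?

Round 1: Q 4, W 2, R 2, U 1. U has the fewest and is eliminated.
Round 2: Q 4, W 3, R 2. R has the fewest and is eliminated.
Round 3: Q 5, W 4. Q has a majority.

U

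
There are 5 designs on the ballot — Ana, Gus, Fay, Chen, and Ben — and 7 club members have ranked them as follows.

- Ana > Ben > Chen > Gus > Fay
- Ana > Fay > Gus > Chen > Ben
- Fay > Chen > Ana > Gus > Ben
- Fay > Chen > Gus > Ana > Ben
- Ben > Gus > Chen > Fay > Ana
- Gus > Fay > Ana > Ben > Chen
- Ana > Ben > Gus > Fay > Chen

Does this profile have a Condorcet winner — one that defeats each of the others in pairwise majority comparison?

Head-to-head results (7 voters total):
Ana vs Gus: Ana wins 4–3.
Ana vs Fay: Fay wins 4–3.
Ana vs Chen: Ana wins 4–3.
Ana vs Ben: Ana wins 6–1.
Gus vs Fay: Gus wins 4–3.
Gus vs Chen: Gus wins 4–3.
Gus vs Ben: Gus wins 4–3.
Fay vs Chen: Fay wins 5–2.
Fay vs Ben: Fay wins 4–3.
Chen vs Ben: Ben wins 4–3.
No candidate beats all others: Ana beats Gus beats Fay beats Ana, a majority cycle.

No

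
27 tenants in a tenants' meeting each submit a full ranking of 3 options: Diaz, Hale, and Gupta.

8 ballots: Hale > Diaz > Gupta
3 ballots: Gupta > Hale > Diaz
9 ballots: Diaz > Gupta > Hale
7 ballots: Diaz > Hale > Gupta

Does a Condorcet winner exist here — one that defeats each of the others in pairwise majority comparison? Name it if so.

Diaz

Head-to-head results (27 voters total):
Diaz vs Hale: Diaz wins 16–11.
Diaz vs Gupta: Diaz wins 24–3.
Hale vs Gupta: Hale wins 15–12.
Diaz beats each rival — Hale (16–11), Gupta (24–3) — so Diaz is the Condorcet winner.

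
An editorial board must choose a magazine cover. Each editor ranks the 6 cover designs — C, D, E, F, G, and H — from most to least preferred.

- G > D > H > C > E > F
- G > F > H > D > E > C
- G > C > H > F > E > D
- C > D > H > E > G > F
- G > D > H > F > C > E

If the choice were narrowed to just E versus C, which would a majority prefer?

Ballots ranking E above C: 1.
Ballots ranking C above E: 4.
C wins the head-to-head, 4–1.

C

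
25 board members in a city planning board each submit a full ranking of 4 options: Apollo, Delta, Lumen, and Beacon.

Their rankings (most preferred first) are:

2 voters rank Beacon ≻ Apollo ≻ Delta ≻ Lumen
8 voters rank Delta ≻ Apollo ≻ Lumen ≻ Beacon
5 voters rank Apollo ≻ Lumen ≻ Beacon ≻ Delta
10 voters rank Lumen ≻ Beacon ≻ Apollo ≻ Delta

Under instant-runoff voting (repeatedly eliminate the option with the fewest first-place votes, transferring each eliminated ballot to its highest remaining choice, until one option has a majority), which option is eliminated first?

Round 1: Lumen 10, Delta 8, Apollo 5, Beacon 2. Beacon has the fewest and is eliminated.
Round 2: Lumen 10, Delta 8, Apollo 7. Apollo has the fewest and is eliminated.
Round 3: Lumen 15, Delta 10. Lumen has a majority.

Beacon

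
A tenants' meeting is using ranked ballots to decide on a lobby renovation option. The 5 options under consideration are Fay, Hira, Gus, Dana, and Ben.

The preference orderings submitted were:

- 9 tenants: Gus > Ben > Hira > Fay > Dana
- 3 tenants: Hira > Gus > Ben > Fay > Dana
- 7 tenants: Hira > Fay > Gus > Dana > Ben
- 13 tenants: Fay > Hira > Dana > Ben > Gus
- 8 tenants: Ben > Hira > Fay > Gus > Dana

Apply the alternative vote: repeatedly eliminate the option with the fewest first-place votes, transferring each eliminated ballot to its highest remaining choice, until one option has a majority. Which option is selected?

Hira

Round 1: Fay 13, Hira 10, Gus 9, Ben 8, Dana 0. Dana has the fewest and is eliminated.
Round 2: Fay 13, Hira 10, Gus 9, Ben 8. Ben has the fewest and is eliminated.
Round 3: Hira 18, Fay 13, Gus 9. Gus has the fewest and is eliminated.
Round 4: Hira 27, Fay 13. Hira has a majority.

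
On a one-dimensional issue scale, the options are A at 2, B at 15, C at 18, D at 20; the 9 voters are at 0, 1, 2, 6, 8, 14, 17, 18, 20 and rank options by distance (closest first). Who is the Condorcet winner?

With single-peaked preferences on a line, the Condorcet winner is the candidate closest to the median voter.
The median voter (position 8) is closest to A at 2.
Check: A vs D — voters closer to A: 5 of 9.

A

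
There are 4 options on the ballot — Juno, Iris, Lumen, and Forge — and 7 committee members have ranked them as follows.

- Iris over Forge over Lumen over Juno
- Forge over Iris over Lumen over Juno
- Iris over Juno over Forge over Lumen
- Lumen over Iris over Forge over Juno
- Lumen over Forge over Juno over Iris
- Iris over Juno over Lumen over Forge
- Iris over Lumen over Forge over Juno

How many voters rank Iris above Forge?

Ballots ranking Iris above Forge: 5.
Ballots ranking Forge above Iris: 2.
So 5 of 7 voters prefer Iris to Forge.

5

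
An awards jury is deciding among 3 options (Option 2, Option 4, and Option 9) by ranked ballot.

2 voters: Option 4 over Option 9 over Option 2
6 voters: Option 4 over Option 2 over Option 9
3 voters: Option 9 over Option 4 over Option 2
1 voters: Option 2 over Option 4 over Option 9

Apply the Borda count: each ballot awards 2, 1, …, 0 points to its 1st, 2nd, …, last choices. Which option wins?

Borda scores:
  Option 2: 2·0 + 6·1 + 3·0 + 2 = 8
  Option 4: 2·2 + 6·2 + 3·1 + 1 = 20
  Option 9: 2·1 + 6·0 + 3·2 + 0 = 8
Option 4 has the highest total.

Option 4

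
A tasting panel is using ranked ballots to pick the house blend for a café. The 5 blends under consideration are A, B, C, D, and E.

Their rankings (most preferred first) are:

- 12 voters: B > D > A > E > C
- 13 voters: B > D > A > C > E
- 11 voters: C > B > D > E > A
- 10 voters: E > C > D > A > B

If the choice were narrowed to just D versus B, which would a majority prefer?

B

Ballots ranking D above B: 10.
Ballots ranking B above D: 12+13+11 = 36.
B wins the head-to-head, 36–10.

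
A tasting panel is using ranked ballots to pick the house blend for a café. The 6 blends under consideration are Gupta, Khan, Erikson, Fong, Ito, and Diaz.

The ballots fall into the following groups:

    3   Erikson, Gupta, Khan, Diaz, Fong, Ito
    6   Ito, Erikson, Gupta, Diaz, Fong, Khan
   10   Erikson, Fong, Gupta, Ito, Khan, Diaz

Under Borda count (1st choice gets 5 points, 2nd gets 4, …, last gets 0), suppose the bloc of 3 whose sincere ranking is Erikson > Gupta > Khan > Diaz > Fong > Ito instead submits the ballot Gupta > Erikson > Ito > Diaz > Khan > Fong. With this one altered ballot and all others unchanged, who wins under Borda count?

Borda totals with the altered ballot: Gupta 63, Khan 13, Erikson 86, Fong 46, Ito 59, Diaz 18.
The winner is unchanged: still Erikson.

Erikson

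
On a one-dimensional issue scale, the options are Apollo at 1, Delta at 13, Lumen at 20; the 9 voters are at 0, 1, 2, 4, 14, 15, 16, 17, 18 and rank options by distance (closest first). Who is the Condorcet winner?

With single-peaked preferences on a line, the Condorcet winner is the candidate closest to the median voter.
The median voter (position 14) is closest to Delta at 13.
Check: Delta vs Lumen — voters closer to Delta: 7 of 9.

Delta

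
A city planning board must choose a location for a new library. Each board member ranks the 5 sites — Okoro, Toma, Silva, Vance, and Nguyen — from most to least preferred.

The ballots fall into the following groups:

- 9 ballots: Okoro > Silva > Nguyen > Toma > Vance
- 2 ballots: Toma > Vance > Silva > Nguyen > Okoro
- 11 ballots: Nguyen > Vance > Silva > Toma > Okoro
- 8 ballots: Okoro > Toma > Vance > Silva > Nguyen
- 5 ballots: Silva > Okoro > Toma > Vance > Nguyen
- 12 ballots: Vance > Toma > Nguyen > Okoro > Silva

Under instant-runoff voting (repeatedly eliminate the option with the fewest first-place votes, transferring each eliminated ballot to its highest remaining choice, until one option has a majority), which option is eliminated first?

Toma

Round 1: Okoro 17, Vance 12, Nguyen 11, Silva 5, Toma 2. Toma has the fewest and is eliminated.
Round 2: Okoro 17, Vance 14, Nguyen 11, Silva 5. Silva has the fewest and is eliminated.
Round 3: Okoro 22, Vance 14, Nguyen 11. Nguyen has the fewest and is eliminated.
Round 4: Vance 25, Okoro 22. Vance has a majority.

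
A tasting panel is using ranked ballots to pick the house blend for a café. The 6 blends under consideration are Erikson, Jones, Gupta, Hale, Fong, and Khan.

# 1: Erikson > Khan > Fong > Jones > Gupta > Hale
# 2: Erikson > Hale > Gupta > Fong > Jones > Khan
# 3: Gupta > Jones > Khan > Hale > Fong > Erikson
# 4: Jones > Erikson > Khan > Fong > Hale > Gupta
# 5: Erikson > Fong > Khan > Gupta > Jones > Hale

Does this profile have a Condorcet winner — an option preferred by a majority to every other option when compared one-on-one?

Head-to-head results (5 voters total):
Erikson vs Jones: Erikson wins 3–2.
Erikson vs Gupta: Erikson wins 4–1.
Erikson vs Hale: Erikson wins 4–1.
Erikson vs Fong: Erikson wins 4–1.
Erikson vs Khan: Erikson wins 4–1.
Jones vs Gupta: Gupta wins 3–2.
Jones vs Hale: Jones wins 4–1.
Jones vs Fong: Fong wins 3–2.
Jones vs Khan: Jones wins 3–2.
Gupta vs Hale: Gupta wins 3–2.
Gupta vs Fong: Fong wins 3–2.
Gupta vs Khan: Khan wins 3–2.
Hale vs Fong: Fong wins 3–2.
Hale vs Khan: Khan wins 4–1.
Fong vs Khan: Khan wins 3–2.
Erikson beats each rival — Jones (3–2), Gupta (4–1), Hale (4–1), Fong (4–1), Khan (4–1) — so Erikson is the Condorcet winner.

Yes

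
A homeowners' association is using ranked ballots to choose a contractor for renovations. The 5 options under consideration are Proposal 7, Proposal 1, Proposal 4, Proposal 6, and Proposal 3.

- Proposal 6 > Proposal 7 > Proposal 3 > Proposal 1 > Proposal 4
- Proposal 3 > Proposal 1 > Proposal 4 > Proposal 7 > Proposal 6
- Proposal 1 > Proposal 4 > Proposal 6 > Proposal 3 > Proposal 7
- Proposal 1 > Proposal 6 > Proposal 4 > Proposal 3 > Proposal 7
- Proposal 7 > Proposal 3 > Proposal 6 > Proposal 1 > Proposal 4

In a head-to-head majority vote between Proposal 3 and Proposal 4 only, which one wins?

Proposal 3

Ballots ranking Proposal 3 above Proposal 4: 3.
Ballots ranking Proposal 4 above Proposal 3: 2.
Proposal 3 wins the head-to-head, 3–2.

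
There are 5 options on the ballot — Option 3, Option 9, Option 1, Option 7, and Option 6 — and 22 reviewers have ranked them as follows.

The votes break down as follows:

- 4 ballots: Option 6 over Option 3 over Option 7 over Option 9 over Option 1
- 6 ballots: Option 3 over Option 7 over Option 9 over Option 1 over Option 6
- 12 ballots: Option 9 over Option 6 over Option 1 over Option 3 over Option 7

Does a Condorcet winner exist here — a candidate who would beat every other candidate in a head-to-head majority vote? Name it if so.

Head-to-head results (22 voters total):
Option 3 vs Option 9: Option 9 wins 12–10.
Option 3 vs Option 1: Option 1 wins 12–10.
Option 3 vs Option 7: Option 3 wins 22–0.
Option 3 vs Option 6: Option 6 wins 16–6.
Option 9 vs Option 1: Option 9 wins 22–0.
Option 9 vs Option 7: Option 9 wins 12–10.
Option 9 vs Option 6: Option 9 wins 18–4.
Option 1 vs Option 7: Option 1 wins 12–10.
Option 1 vs Option 6: Option 6 wins 16–6.
Option 7 vs Option 6: Option 6 wins 16–6.
Option 9 beats each rival — Option 3 (12–10), Option 1 (22–0), Option 7 (12–10), Option 6 (18–4) — so Option 9 is the Condorcet winner.

Option 9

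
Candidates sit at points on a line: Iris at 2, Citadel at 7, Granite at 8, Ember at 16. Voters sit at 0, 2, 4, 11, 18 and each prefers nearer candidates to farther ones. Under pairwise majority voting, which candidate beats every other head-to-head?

Iris

With single-peaked preferences on a line, the Condorcet winner is the candidate closest to the median voter.
The median voter (position 4) is closest to Iris at 2.
Check: Iris vs Ember — voters closer to Iris: 3 of 5.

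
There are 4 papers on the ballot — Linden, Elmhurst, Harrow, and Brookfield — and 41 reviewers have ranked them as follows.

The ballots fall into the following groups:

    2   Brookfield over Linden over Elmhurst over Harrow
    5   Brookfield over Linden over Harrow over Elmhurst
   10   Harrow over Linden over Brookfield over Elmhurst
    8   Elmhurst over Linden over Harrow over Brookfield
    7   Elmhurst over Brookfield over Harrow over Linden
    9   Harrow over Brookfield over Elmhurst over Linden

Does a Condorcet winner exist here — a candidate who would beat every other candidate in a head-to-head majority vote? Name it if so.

Harrow

Head-to-head results (41 voters total):
Linden vs Elmhurst: Elmhurst wins 24–17.
Linden vs Harrow: Harrow wins 26–15.
Linden vs Brookfield: Brookfield wins 23–18.
Elmhurst vs Harrow: Harrow wins 24–17.
Elmhurst vs Brookfield: Brookfield wins 26–15.
Harrow vs Brookfield: Harrow wins 27–14.
Harrow beats each rival — Linden (26–15), Elmhurst (24–17), Brookfield (27–14) — so Harrow is the Condorcet winner.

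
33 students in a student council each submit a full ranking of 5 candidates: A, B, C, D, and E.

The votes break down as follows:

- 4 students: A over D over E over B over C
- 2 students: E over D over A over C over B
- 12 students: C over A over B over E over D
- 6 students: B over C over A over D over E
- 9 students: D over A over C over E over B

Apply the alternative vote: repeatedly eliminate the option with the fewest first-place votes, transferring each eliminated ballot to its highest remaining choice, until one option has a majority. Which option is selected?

C

Round 1: C 12, D 9, B 6, A 4, E 2. E has the fewest and is eliminated.
Round 2: C 12, D 11, B 6, A 4. A has the fewest and is eliminated.
Round 3: D 15, C 12, B 6. B has the fewest and is eliminated.
Round 4: C 18, D 15. C has a majority.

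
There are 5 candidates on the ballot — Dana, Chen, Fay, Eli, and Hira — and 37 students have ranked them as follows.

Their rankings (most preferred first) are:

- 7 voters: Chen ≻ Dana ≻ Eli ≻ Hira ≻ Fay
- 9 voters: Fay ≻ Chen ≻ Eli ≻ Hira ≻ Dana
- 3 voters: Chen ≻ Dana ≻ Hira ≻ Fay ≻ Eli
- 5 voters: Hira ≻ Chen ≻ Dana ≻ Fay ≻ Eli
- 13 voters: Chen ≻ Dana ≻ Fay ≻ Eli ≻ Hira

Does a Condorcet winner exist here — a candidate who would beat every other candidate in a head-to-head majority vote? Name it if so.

Head-to-head results (37 voters total):
Dana vs Chen: Chen wins 37–0.
Dana vs Fay: Dana wins 28–9.
Dana vs Eli: Dana wins 28–9.
Dana vs Hira: Dana wins 23–14.
Chen vs Fay: Chen wins 28–9.
Chen vs Eli: Chen wins 37–0.
Chen vs Hira: Chen wins 32–5.
Fay vs Eli: Fay wins 30–7.
Fay vs Hira: Fay wins 22–15.
Eli vs Hira: Eli wins 29–8.
Chen beats each rival — Dana (37–0), Fay (28–9), Eli (37–0), Hira (32–5) — so Chen is the Condorcet winner.

Chen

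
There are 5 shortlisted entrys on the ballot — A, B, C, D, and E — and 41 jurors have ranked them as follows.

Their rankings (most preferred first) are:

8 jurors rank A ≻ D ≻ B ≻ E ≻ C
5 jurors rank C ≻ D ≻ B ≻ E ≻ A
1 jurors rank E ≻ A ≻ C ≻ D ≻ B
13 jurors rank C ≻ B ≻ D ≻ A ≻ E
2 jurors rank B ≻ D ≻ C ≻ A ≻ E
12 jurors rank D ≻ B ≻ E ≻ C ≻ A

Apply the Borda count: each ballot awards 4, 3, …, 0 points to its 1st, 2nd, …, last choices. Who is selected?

D

Borda scores:
  A: 8·4 + 5·0 + 3 + 13·1 + 2·1 + 12·0 = 50
  B: 8·2 + 5·2 + 0 + 13·3 + 2·4 + 12·3 = 109
  C: 8·0 + 5·4 + 2 + 13·4 + 2·2 + 12·1 = 90
  D: 8·3 + 5·3 + 1 + 13·2 + 2·3 + 12·4 = 120
  E: 8·1 + 5·1 + 4 + 13·0 + 2·0 + 12·2 = 41
D has the highest total.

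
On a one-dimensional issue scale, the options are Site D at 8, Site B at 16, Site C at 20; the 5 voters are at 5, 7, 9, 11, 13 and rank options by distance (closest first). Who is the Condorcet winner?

Site D

With single-peaked preferences on a line, the Condorcet winner is the candidate closest to the median voter.
The median voter (position 9) is closest to Site D at 8.
Check: Site D vs Site B — voters closer to Site D: 4 of 5.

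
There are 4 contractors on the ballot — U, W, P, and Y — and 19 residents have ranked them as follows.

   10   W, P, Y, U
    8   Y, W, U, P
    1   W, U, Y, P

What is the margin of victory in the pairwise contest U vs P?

1

Ballots ranking U above P: 8+1 = 9.
Ballots ranking P above U: 10.
P wins 10–9, a margin of 1.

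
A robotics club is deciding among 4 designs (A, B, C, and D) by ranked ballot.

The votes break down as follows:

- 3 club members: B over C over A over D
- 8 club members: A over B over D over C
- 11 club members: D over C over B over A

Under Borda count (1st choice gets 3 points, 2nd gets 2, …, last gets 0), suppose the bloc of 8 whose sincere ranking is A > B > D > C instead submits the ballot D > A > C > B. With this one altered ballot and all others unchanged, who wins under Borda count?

D

Borda totals with the altered ballot: A 19, B 20, C 36, D 57.
The winner is unchanged: still D.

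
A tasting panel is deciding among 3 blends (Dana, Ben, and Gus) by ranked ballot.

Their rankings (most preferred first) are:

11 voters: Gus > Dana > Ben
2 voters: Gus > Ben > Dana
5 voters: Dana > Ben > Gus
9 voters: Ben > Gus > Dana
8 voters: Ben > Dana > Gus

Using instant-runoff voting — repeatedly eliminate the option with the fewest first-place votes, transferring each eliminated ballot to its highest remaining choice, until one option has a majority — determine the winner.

Ben

Round 1: Ben 17, Gus 13, Dana 5. Dana has the fewest and is eliminated.
Round 2: Ben 22, Gus 13. Ben has a majority.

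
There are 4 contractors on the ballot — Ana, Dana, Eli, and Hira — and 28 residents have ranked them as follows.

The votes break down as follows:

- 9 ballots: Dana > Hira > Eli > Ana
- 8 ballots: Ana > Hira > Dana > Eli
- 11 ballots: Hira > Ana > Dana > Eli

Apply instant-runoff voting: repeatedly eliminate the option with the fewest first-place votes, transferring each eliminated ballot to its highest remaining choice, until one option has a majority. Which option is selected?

Round 1: Hira 11, Dana 9, Ana 8, Eli 0. Eli has the fewest and is eliminated.
Round 2: Hira 11, Dana 9, Ana 8. Ana has the fewest and is eliminated.
Round 3: Hira 19, Dana 9. Hira has a majority.

Hira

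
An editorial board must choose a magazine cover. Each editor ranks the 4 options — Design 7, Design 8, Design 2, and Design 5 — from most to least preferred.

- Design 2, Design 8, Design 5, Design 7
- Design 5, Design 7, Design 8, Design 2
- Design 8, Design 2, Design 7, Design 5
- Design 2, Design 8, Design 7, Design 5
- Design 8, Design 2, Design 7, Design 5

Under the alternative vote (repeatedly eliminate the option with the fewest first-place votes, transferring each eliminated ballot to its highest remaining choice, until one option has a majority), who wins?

Round 1: Design 8 2, Design 2 2, Design 5 1, Design 7 0. Design 7 has the fewest and is eliminated.
Round 2: Design 8 2, Design 2 2, Design 5 1. Design 5 has the fewest and is eliminated.
Round 3: Design 8 3, Design 2 2. Design 8 has a majority.

Design 8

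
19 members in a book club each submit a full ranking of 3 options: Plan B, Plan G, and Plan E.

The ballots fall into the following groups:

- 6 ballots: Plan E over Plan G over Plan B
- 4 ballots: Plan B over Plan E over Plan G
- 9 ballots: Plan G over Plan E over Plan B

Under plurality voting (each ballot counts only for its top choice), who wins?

First-place vote totals:
  Plan B: 4
  Plan G: 9
  Plan E: 6
Plan G has the most first-place votes.

Plan G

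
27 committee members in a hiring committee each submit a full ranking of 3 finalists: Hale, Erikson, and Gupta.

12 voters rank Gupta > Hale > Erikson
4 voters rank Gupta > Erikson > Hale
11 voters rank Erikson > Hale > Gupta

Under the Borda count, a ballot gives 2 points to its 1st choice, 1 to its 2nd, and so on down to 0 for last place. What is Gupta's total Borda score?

32

Borda scores:
  Hale: 12·1 + 4·0 + 11·1 = 23
  Erikson: 12·0 + 4·1 + 11·2 = 26
  Gupta: 12·2 + 4·2 + 11·0 = 32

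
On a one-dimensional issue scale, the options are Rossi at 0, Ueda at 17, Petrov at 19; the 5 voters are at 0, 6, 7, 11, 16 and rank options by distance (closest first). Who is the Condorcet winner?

With single-peaked preferences on a line, the Condorcet winner is the candidate closest to the median voter.
The median voter (position 7) is closest to Rossi at 0.
Check: Rossi vs Ueda — voters closer to Rossi: 3 of 5.

Rossi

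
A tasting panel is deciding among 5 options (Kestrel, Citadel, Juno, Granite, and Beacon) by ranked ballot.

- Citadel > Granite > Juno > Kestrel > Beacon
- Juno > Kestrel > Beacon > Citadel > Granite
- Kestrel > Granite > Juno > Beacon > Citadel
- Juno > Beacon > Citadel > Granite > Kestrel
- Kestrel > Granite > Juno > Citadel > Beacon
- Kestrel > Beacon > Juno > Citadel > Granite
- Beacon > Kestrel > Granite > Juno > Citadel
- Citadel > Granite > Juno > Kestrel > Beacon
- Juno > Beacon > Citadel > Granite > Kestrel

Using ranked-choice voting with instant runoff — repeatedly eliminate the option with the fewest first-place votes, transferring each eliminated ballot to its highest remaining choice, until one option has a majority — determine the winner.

Juno

Round 1: Kestrel 3, Juno 3, Citadel 2, Beacon 1, Granite 0. Granite has the fewest and is eliminated.
Round 2: Kestrel 3, Juno 3, Citadel 2, Beacon 1. Beacon has the fewest and is eliminated.
Round 3: Kestrel 4, Juno 3, Citadel 2. Citadel has the fewest and is eliminated.
Round 4: Juno 5, Kestrel 4. Juno has a majority.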